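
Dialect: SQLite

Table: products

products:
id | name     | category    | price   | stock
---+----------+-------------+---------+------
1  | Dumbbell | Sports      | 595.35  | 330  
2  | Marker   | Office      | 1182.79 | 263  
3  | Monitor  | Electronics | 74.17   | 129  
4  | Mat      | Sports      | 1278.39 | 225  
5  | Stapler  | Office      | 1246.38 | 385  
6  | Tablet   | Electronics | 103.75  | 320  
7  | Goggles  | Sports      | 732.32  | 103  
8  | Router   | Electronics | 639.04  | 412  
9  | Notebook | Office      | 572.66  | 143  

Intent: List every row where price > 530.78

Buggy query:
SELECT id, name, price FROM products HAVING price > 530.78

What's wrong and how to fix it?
Bug: This is a non-aggregate query (no GROUP BY, no aggregates), so in SQLite the HAVING clause is invalid here; a row-level condition belongs in WHERE

Fix: Replace HAVING with WHERE since the condition applies to individual rows

Corrected query:
SELECT id, name, price FROM products WHERE price > 530.78

Result:
id | name     | price  
---+----------+--------
1  | Dumbbell | 595.35 
2  | Marker   | 1182.79
4  | Mat      | 1278.39
5  | Stapler  | 1246.38
7  | Goggles  | 732.32 
8  | Router   | 639.04 
9  | Notebook | 572.66 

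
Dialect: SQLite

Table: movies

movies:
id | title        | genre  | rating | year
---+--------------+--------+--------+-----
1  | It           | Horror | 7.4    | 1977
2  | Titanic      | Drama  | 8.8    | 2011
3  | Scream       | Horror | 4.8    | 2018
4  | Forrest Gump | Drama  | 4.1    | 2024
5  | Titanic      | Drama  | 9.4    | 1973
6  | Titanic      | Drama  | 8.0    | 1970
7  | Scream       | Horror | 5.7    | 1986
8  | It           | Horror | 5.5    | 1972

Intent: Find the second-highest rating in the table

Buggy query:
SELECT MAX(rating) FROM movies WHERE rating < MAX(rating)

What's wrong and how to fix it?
Bug: MAX(rating) on the right of the comparison is an aggregate-in-WHERE error

Fix: Put the inner MAX in a scalar subquery

Corrected query:
SELECT MAX(rating) FROM movies WHERE rating < (SELECT MAX(rating) FROM movies)

Result:
MAX(rating)
-----------
8.8        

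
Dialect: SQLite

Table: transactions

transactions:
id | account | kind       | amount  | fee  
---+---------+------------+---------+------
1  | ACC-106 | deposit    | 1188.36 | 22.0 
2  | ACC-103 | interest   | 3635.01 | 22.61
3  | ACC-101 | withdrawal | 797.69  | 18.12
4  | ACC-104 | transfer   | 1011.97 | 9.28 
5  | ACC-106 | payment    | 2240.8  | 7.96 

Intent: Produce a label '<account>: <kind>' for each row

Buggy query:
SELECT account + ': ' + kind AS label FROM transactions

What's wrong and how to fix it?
Bug: '+' is numeric addition; on text columns SQLite converts them to 0 instead of concatenating

Fix: Use the || operator for string concatenation

Corrected query:
SELECT account || ': ' || kind AS label FROM transactions

Result:
label              
-------------------
ACC-106: deposit   
ACC-103: interest  
ACC-101: withdrawal
ACC-104: transfer  
ACC-106: payment   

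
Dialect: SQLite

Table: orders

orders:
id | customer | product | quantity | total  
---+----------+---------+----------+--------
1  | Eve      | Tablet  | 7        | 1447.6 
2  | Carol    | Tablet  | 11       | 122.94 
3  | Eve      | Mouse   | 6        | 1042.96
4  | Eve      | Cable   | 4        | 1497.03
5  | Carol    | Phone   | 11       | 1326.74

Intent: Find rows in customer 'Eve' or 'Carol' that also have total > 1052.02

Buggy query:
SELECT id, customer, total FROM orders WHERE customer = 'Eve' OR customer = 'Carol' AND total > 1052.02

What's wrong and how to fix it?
Bug: AND binds tighter than OR, so this parses as customer = 'Eve' OR (customer = 'Carol' AND total > 1052.02)

Fix: Group the OR with parentheses (or use IN), then AND the threshold

Corrected query:
SELECT id, customer, total FROM orders WHERE (customer = 'Eve' OR customer = 'Carol') AND total > 1052.02

Result:
id | customer | total  
---+----------+--------
1  | Eve      | 1447.6 
4  | Eve      | 1497.03
5  | Carol    | 1326.74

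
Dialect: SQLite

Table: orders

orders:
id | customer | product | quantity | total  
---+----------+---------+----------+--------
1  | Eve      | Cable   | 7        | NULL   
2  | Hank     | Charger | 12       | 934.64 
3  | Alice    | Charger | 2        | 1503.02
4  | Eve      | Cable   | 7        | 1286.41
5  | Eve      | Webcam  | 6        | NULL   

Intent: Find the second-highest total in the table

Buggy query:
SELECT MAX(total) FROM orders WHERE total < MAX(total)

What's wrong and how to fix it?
Bug: MAX(total) on the right of the comparison is an aggregate-in-WHERE error

Fix: Compute the overall MAX in a subquery, then take MAX of rows below it

Corrected query:
SELECT MAX(total) FROM orders WHERE total < (SELECT MAX(total) FROM orders)

Result:
MAX(total)
----------
1286.41   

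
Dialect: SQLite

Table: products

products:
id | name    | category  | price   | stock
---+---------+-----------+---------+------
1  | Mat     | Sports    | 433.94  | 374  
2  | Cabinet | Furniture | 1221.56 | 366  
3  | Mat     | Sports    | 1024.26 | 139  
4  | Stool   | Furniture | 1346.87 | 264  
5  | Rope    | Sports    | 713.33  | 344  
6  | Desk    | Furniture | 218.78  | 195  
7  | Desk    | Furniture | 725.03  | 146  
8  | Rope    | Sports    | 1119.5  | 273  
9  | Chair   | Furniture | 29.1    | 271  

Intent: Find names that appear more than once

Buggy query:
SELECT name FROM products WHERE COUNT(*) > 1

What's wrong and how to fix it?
Bug: COUNT(*) is an aggregate and cannot be used in WHERE

Fix: GROUP BY name, then filter groups with HAVING COUNT(*) > 1

Corrected query:
SELECT name FROM products GROUP BY name HAVING COUNT(*) > 1

Result:
name
----
Desk
Mat 
Rope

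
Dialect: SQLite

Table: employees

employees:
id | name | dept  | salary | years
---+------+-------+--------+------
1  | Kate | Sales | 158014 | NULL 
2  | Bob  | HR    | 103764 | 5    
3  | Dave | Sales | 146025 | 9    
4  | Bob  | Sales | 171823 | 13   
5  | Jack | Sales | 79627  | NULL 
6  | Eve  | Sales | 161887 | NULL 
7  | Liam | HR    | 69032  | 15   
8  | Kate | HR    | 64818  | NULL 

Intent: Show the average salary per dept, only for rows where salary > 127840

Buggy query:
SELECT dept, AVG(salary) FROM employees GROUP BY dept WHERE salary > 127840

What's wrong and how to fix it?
Bug: WHERE cannot follow GROUP BY

Fix: Place WHERE between FROM and GROUP BY

Corrected query:
SELECT dept, AVG(salary) FROM employees WHERE salary > 127840 GROUP BY dept

Result:
dept  | AVG(salary)
------+------------
Sales | 159437.25  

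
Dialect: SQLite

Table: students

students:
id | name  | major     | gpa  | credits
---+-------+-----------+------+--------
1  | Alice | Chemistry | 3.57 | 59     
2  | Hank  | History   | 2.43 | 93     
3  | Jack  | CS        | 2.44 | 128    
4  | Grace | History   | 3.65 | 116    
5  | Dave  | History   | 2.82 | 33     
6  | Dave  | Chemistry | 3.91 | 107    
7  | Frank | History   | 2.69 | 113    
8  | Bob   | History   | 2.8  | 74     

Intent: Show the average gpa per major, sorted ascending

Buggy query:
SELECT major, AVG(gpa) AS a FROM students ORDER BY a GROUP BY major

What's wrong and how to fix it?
Bug: ORDER BY appears before GROUP BY; SQL clause order requires GROUP BY first

Fix: Move ORDER BY to the end, after GROUP BY

Corrected query:
SELECT major, AVG(gpa) AS a FROM students GROUP BY major ORDER BY a

Result:
major     | a    
----------+------
CS        | 2.44 
History   | 2.878
Chemistry | 3.74 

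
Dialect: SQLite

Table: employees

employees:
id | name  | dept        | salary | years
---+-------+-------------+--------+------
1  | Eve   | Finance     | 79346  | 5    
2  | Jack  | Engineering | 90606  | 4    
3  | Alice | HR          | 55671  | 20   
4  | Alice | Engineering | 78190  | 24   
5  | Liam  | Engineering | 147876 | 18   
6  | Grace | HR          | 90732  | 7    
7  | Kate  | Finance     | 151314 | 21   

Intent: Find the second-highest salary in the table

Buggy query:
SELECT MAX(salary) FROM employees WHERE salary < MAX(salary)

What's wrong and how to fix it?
Bug: MAX(salary) on the right of the comparison is an aggregate-in-WHERE error

Fix: Put the inner MAX in a scalar subquery

Corrected query:
SELECT MAX(salary) FROM employees WHERE salary < (SELECT MAX(salary) FROM employees)

Result:
MAX(salary)
-----------
147876     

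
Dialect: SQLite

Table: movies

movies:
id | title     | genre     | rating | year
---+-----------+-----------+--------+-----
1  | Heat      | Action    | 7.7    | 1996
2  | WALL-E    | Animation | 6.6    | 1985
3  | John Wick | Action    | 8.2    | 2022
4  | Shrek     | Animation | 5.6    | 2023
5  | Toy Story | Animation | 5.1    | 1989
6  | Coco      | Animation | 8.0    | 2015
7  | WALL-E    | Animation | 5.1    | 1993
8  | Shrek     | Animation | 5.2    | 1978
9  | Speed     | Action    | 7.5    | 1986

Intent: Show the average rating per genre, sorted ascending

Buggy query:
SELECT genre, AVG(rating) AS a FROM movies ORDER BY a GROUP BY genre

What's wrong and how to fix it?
Bug: GROUP BY must precede ORDER BY

Fix: Move ORDER BY to the end, after GROUP BY

Corrected query:
SELECT genre, AVG(rating) AS a FROM movies GROUP BY genre ORDER BY a

Result:
genre     | a       
----------+---------
Animation | 5.933333
Action    | 7.8     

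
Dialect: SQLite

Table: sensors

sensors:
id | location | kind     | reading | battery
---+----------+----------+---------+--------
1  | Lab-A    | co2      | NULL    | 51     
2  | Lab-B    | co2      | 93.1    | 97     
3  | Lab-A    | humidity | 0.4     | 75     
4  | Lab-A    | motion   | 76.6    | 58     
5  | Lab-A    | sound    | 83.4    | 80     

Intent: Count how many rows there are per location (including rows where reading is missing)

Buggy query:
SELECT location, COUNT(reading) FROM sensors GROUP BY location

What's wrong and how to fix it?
Bug: COUNT(column) counts non-NULL values only; rows with NULL reading aren't counted

Fix: Replace COUNT(reading) with COUNT(*)

Corrected query:
SELECT location, COUNT(*) FROM sensors GROUP BY location

Result:
location | COUNT(*)
---------+---------
Lab-A    | 4       
Lab-B    | 1       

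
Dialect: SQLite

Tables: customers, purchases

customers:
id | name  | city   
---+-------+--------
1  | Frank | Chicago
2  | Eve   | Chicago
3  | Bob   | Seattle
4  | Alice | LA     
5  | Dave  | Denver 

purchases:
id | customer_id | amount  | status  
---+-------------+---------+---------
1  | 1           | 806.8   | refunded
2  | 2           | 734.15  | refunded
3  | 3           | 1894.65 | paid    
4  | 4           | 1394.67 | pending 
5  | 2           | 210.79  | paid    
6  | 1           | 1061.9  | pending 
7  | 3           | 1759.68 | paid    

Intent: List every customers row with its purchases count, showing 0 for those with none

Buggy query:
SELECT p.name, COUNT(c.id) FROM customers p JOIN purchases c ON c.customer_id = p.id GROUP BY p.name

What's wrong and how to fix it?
Bug: INNER JOIN drops customers rows that have no matching purchases rows

Fix: Switch to LEFT JOIN to retain unmatched parent rows

Corrected query:
SELECT p.name, COUNT(c.id) FROM customers p LEFT JOIN purchases c ON c.customer_id = p.id GROUP BY p.name

Result:
name  | COUNT(c.id)
------+------------
Alice | 1          
Bob   | 2          
Dave  | 0          
Eve   | 2          
Frank | 2          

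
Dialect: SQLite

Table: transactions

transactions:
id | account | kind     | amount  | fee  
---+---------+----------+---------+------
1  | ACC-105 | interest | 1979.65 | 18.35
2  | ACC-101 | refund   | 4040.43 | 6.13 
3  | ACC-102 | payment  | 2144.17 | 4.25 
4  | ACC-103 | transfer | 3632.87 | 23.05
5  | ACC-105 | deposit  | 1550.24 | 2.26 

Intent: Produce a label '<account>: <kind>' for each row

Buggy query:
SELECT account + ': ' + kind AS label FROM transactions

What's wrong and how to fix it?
Bug: '+' is numeric addition; on text columns SQLite converts them to 0 instead of concatenating

Fix: Replace + with || to concatenate text

Corrected query:
SELECT account || ': ' || kind AS label FROM transactions

Result:
label            
-----------------
ACC-105: interest
ACC-101: refund  
ACC-102: payment 
ACC-103: transfer
ACC-105: deposit 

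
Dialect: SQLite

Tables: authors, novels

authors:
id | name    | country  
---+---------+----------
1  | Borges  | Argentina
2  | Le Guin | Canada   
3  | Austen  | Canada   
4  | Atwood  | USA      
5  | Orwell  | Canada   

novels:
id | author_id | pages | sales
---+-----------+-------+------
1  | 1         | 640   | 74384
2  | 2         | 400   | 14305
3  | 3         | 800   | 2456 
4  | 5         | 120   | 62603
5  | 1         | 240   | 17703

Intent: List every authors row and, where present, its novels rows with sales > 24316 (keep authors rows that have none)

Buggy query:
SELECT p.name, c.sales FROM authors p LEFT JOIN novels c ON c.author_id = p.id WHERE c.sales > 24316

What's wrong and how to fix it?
Bug: A WHERE condition on the right-hand table after LEFT JOIN drops unmatched parents

Fix: Move the right-table condition into the ON clause so unmatched parents are kept

Corrected query:
SELECT p.name, c.sales FROM authors p LEFT JOIN novels c ON c.author_id = p.id AND c.sales > 24316

Result:
name    | sales
--------+------
Borges  | 74384
Le Guin | NULL 
Austen  | NULL 
Atwood  | NULL 
Orwell  | 62603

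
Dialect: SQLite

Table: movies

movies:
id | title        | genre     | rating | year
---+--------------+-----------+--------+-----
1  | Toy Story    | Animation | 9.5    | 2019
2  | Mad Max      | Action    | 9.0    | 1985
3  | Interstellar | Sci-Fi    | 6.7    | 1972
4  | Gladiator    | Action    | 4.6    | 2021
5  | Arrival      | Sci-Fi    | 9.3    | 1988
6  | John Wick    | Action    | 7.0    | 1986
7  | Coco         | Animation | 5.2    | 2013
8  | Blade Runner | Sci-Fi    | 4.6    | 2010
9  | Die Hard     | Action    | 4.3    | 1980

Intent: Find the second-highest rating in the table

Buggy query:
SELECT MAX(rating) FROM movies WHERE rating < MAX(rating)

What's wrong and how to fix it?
Bug: MAX(rating) on the right of the comparison is an aggregate-in-WHERE error

Fix: Compute the overall MAX in a subquery, then take MAX of rows below it

Corrected query:
SELECT MAX(rating) FROM movies WHERE rating < (SELECT MAX(rating) FROM movies)

Result:
MAX(rating)
-----------
9.3        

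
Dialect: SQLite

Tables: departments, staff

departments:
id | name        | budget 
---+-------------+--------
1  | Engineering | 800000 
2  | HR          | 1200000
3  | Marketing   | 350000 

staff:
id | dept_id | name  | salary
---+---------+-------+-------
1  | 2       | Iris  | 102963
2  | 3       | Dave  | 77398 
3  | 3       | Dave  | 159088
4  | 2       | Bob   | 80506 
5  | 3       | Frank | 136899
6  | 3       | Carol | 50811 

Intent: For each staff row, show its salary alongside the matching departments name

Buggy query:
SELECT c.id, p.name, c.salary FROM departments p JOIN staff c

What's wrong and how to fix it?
Bug: Missing join condition: each staff row is matched to all departments rows instead of just its own

Fix: Add ON c.dept_id = p.id to the JOIN

Corrected query:
SELECT c.id, p.name, c.salary FROM departments p JOIN staff c ON c.dept_id = p.id

Result:
id | name      | salary
---+-----------+-------
1  | HR        | 102963
2  | Marketing | 77398 
3  | Marketing | 159088
4  | HR        | 80506 
5  | Marketing | 136899
6  | Marketing | 50811 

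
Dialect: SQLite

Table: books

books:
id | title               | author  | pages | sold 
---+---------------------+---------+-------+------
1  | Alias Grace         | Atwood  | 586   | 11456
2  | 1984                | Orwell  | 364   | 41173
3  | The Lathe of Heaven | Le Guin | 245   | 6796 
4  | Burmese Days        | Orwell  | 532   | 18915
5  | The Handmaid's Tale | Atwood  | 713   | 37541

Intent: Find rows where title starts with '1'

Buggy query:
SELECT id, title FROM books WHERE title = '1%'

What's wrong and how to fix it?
Bug: '=' compares the literal string including the % character; pattern matching needs LIKE

Fix: Replace '=' with LIKE so '1%' is treated as a pattern

Corrected query:
SELECT id, title FROM books WHERE title LIKE '1%'

Result:
id | title
---+------
2  | 1984 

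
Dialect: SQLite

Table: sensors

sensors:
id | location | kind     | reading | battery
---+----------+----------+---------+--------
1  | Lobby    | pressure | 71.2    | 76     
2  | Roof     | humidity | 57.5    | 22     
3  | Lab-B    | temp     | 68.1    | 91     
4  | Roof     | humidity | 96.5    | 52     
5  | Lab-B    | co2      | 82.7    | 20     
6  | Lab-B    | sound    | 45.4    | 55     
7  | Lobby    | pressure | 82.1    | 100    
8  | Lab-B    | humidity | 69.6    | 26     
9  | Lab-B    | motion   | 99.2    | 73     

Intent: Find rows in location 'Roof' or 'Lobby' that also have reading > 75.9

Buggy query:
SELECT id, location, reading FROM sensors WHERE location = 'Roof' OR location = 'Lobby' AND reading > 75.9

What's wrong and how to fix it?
Bug: AND binds tighter than OR, so this parses as location = 'Roof' OR (location = 'Lobby' AND reading > 75.9)

Fix: Group the OR with parentheses (or use IN), then AND the threshold

Corrected query:
SELECT id, location, reading FROM sensors WHERE (location = 'Roof' OR location = 'Lobby') AND reading > 75.9

Result:
id | location | reading
---+----------+--------
4  | Roof     | 96.5   
7  | Lobby    | 82.1   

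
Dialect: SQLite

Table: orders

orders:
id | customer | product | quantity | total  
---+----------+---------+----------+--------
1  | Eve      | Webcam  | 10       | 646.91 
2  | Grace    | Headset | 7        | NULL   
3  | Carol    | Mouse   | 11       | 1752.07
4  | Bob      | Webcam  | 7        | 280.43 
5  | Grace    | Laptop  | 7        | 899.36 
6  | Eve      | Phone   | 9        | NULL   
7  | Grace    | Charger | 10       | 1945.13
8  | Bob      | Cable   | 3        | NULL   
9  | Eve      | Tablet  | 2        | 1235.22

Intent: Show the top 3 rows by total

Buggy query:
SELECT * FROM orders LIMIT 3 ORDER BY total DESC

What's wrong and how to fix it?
Bug: ORDER BY cannot follow LIMIT; LIMIT is the final clause

Fix: Sort with ORDER BY, then apply LIMIT

Corrected query:
SELECT * FROM orders ORDER BY total DESC LIMIT 3

Result:
id | customer | product | quantity | total  
---+----------+---------+----------+--------
7  | Grace    | Charger | 10       | 1945.13
3  | Carol    | Mouse   | 11       | 1752.07
9  | Eve      | Tablet  | 2        | 1235.22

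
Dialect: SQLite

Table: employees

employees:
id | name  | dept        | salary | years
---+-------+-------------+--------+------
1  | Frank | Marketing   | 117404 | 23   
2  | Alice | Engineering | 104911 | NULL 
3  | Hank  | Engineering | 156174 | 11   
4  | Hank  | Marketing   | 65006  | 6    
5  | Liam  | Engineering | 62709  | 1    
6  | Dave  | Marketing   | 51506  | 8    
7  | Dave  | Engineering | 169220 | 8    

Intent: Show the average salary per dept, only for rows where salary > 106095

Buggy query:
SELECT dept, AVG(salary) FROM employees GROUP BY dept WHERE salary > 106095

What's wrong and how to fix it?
Bug: WHERE cannot follow GROUP BY

Fix: Place WHERE between FROM and GROUP BY

Corrected query:
SELECT dept, AVG(salary) FROM employees WHERE salary > 106095 GROUP BY dept

Result:
dept        | AVG(salary)
------------+------------
Engineering | 162697     
Marketing   | 117404     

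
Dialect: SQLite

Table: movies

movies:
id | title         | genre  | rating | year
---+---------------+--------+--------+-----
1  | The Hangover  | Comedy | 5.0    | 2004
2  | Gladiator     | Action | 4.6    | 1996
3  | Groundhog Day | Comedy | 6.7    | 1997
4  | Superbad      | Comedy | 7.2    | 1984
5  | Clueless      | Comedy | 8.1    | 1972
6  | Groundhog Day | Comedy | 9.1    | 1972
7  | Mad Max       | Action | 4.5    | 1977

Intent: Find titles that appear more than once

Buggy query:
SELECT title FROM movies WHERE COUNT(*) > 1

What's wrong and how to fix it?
Bug: WHERE can't reference COUNT(*); aggregates are computed after WHERE

Fix: Group first, then use HAVING for the count condition

Corrected query:
SELECT title FROM movies GROUP BY title HAVING COUNT(*) > 1

Result:
title        
-------------
Groundhog Day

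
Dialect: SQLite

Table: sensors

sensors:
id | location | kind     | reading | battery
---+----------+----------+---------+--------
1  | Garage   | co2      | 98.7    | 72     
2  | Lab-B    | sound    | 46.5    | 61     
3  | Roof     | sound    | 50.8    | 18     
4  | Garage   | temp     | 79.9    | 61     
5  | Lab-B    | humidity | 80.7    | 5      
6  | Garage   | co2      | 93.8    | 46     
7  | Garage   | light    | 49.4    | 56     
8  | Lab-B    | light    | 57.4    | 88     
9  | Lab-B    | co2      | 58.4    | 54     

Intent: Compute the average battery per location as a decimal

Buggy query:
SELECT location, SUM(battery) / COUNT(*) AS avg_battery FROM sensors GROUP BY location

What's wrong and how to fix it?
Bug: SUM(battery) and COUNT(*) are both integers; the division truncates the fractional part

Fix: Cast one side to REAL so the division keeps the fractional part

Corrected query:
SELECT location, SUM(battery) * 1.0 / COUNT(*) AS avg_battery FROM sensors GROUP BY location

Result:
location | avg_battery
---------+------------
Garage   | 58.75      
Lab-B    | 52         
Roof     | 18         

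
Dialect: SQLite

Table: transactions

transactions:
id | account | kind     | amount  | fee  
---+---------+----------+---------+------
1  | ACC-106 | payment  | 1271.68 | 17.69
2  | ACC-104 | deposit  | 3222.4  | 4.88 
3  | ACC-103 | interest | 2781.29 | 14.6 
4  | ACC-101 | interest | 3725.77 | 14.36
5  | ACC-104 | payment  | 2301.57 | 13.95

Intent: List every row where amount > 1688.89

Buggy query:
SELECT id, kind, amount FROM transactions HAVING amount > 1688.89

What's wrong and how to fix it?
Bug: HAVING filters the output of aggregation, but this query has no GROUP BY and no aggregate functions, so SQLite rejects it (HAVING clause on a non-aggregate query); the condition here is per row

Fix: Use WHERE for row-level filtering

Corrected query:
SELECT id, kind, amount FROM transactions WHERE amount > 1688.89

Result:
id | kind     | amount 
---+----------+--------
2  | deposit  | 3222.4 
3  | interest | 2781.29
4  | interest | 3725.77
5  | payment  | 2301.57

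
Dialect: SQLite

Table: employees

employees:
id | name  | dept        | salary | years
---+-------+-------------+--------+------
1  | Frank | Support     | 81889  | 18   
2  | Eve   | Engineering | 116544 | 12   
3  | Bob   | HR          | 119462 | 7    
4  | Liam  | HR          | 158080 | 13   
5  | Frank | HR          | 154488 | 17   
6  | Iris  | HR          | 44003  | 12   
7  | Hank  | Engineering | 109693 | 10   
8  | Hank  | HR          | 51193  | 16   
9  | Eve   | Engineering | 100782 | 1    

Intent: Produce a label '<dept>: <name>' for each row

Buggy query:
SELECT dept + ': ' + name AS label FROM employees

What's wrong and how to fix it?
Bug: SQLite uses || for string concatenation; + coerces text to numbers (yielding 0)

Fix: Use the || operator for string concatenation

Corrected query:
SELECT dept || ': ' || name AS label FROM employees

Result:
label            
-----------------
Support: Frank   
Engineering: Eve 
HR: Bob          
HR: Liam         
HR: Frank        
HR: Iris         
Engineering: Hank
HR: Hank         
Engineering: Eve 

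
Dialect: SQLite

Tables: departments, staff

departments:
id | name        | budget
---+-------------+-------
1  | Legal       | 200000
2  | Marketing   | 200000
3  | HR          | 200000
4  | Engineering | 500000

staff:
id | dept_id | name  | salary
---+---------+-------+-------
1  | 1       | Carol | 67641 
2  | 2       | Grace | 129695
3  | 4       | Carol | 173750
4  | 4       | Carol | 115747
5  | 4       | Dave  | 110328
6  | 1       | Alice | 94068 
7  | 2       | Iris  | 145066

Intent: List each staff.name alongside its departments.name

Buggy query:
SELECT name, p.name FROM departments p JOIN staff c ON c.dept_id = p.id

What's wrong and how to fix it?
Bug: 'name' exists in both joined tables, so the database can't tell which one is meant

Fix: Prefix ambiguous columns with the table alias

Corrected query:
SELECT c.name, p.name FROM departments p JOIN staff c ON c.dept_id = p.id

Result:
name  | name       
------+------------
Carol | Legal      
Grace | Marketing  
Carol | Engineering
Carol | Engineering
Dave  | Engineering
Alice | Legal      
Iris  | Marketing  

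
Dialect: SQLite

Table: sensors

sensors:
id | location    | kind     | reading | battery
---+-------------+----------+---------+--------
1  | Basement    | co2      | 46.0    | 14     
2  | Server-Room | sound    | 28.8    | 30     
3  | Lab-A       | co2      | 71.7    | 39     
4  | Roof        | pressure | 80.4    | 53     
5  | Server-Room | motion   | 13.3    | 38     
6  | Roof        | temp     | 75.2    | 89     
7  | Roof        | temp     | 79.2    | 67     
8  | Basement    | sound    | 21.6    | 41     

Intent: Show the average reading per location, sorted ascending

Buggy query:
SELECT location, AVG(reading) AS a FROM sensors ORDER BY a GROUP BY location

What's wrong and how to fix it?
Bug: GROUP BY must precede ORDER BY

Fix: Reorder: SELECT … FROM … GROUP BY … ORDER BY …

Corrected query:
SELECT location, AVG(reading) AS a FROM sensors GROUP BY location ORDER BY a

Result:
location    | a        
------------+----------
Server-Room | 21.05    
Basement    | 33.8     
Lab-A       | 71.7     
Roof        | 78.266667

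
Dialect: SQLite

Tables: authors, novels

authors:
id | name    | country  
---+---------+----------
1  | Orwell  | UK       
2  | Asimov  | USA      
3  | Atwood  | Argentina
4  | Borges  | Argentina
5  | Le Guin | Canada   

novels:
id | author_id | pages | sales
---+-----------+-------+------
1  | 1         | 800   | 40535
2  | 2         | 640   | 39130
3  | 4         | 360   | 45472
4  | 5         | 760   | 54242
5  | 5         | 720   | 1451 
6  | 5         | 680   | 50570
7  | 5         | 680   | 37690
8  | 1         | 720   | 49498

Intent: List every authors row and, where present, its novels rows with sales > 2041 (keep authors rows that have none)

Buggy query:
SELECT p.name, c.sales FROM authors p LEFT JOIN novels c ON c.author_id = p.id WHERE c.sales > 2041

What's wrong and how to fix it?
Bug: Filtering c.sales in WHERE discards the NULL rows produced by LEFT JOIN, turning it into an inner join

Fix: Move the right-table condition into the ON clause so unmatched parents are kept

Corrected query:
SELECT p.name, c.sales FROM authors p LEFT JOIN novels c ON c.author_id = p.id AND c.sales > 2041

Result:
name    | sales
--------+------
Orwell  | 40535
Orwell  | 49498
Asimov  | 39130
Atwood  | NULL 
Borges  | 45472
Le Guin | 37690
Le Guin | 50570
Le Guin | 54242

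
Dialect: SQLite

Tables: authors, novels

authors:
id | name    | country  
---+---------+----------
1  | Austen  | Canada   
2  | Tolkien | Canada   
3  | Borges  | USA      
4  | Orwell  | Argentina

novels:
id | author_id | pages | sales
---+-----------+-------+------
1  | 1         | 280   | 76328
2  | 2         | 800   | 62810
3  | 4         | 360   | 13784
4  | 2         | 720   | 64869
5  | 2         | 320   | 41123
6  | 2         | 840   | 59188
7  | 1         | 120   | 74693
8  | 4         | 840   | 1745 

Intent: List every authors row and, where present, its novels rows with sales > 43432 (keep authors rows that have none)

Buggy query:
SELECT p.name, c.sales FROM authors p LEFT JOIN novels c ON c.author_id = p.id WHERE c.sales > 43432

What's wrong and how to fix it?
Bug: Filtering c.sales in WHERE discards the NULL rows produced by LEFT JOIN, turning it into an inner join

Fix: Move the right-table condition into the ON clause so unmatched parents are kept

Corrected query:
SELECT p.name, c.sales FROM authors p LEFT JOIN novels c ON c.author_id = p.id AND c.sales > 43432

Result:
name    | sales
--------+------
Austen  | 74693
Austen  | 76328
Tolkien | 59188
Tolkien | 62810
Tolkien | 64869
Borges  | NULL 
Orwell  | NULL 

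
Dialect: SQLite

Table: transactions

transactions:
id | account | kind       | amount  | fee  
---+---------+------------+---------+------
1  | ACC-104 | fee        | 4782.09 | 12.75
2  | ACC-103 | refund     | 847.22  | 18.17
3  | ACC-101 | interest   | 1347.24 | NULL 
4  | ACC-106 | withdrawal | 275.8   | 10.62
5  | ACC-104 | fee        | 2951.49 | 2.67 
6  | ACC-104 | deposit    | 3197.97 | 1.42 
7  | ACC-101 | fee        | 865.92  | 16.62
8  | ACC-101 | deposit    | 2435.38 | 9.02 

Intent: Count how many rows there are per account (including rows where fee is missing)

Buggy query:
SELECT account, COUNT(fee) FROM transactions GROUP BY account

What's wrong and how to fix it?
Bug: COUNT(fee) skips NULLs, so groups with missing fee are undercounted

Fix: Replace COUNT(fee) with COUNT(*)

Corrected query:
SELECT account, COUNT(*) FROM transactions GROUP BY account

Result:
account | COUNT(*)
--------+---------
ACC-101 | 3       
ACC-103 | 1       
ACC-104 | 3       
ACC-106 | 1       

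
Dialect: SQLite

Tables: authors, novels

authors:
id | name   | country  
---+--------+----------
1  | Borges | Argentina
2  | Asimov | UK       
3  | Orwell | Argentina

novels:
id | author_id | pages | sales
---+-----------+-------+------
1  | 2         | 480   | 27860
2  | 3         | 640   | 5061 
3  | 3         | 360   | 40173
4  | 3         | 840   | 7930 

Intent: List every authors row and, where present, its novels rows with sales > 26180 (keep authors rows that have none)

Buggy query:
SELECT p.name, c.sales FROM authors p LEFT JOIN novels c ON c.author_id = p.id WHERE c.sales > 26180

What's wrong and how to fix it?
Bug: A WHERE condition on the right-hand table after LEFT JOIN drops unmatched parents

Fix: Put 'c.sales > 26180' in the JOIN's ON clause instead of WHERE

Corrected query:
SELECT p.name, c.sales FROM authors p LEFT JOIN novels c ON c.author_id = p.id AND c.sales > 26180

Result:
name   | sales
-------+------
Borges | NULL 
Asimov | 27860
Orwell | 40173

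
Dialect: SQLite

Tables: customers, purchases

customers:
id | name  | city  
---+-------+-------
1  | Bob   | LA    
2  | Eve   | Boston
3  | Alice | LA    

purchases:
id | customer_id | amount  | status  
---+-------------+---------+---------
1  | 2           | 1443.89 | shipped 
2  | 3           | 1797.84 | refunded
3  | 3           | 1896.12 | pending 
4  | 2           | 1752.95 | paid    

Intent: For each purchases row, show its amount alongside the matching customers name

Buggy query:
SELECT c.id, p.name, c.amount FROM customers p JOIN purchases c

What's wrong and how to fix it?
Bug: Missing join condition: each purchases row is matched to all customers rows instead of just its own

Fix: Add ON c.customer_id = p.id to the JOIN

Corrected query:
SELECT c.id, p.name, c.amount FROM customers p JOIN purchases c ON c.customer_id = p.id

Result:
id | name  | amount 
---+-------+--------
1  | Eve   | 1443.89
2  | Alice | 1797.84
3  | Alice | 1896.12
4  | Eve   | 1752.95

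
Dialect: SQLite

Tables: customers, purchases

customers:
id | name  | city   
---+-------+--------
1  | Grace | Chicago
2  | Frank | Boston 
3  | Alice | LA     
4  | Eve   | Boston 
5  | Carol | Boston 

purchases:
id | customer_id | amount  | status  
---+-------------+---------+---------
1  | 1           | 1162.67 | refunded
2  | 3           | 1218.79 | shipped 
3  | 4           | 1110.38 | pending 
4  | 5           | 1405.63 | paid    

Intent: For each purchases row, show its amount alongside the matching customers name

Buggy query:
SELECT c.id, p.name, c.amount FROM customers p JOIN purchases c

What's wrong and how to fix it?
Bug: JOIN with no ON clause produces a cartesian product; every purchases row pairs with every customers row

Fix: Add ON c.customer_id = p.id to the JOIN

Corrected query:
SELECT c.id, p.name, c.amount FROM customers p JOIN purchases c ON c.customer_id = p.id

Result:
id | name  | amount 
---+-------+--------
1  | Grace | 1162.67
2  | Alice | 1218.79
3  | Eve   | 1110.38
4  | Carol | 1405.63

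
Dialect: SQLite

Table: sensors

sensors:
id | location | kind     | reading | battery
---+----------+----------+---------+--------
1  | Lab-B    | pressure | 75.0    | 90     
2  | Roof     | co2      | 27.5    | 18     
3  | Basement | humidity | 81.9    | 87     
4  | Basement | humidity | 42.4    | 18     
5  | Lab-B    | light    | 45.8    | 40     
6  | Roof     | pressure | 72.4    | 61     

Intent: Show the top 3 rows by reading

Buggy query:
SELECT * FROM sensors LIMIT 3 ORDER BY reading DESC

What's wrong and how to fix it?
Bug: ORDER BY cannot follow LIMIT; LIMIT is the final clause

Fix: Swap the clauses: ORDER BY first, then LIMIT

Corrected query:
SELECT * FROM sensors ORDER BY reading DESC LIMIT 3

Result:
id | location | kind     | reading | battery
---+----------+----------+---------+--------
3  | Basement | humidity | 81.9    | 87     
1  | Lab-B    | pressure | 75      | 90     
6  | Roof     | pressure | 72.4    | 61     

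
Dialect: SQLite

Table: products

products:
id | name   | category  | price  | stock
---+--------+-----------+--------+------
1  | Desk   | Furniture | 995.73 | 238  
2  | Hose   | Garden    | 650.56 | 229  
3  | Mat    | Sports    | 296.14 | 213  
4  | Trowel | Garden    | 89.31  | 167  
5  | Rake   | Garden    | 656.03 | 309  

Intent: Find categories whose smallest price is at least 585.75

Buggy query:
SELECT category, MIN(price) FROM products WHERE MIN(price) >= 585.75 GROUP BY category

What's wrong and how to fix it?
Bug: Aggregates like MIN are computed per group after WHERE runs

Fix: Replace WHERE with HAVING after the GROUP BY

Corrected query:
SELECT category, MIN(price) FROM products GROUP BY category HAVING MIN(price) >= 585.75

Result:
category  | MIN(price)
----------+-----------
Furniture | 995.73    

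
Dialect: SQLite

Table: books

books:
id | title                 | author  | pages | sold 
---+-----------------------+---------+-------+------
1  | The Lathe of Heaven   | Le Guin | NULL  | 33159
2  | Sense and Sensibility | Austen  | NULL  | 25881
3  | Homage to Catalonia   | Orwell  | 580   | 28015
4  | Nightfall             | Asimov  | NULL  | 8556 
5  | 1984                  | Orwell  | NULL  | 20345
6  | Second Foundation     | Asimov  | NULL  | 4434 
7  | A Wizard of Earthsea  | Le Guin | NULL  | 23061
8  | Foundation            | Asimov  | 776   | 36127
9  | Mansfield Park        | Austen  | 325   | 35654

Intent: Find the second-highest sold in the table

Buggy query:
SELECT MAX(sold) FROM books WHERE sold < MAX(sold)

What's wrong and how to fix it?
Bug: The inner MAX is an aggregate inside WHERE, which is not allowed

Fix: Compute the overall MAX in a subquery, then take MAX of rows below it

Corrected query:
SELECT MAX(sold) FROM books WHERE sold < (SELECT MAX(sold) FROM books)

Result:
MAX(sold)
---------
35654    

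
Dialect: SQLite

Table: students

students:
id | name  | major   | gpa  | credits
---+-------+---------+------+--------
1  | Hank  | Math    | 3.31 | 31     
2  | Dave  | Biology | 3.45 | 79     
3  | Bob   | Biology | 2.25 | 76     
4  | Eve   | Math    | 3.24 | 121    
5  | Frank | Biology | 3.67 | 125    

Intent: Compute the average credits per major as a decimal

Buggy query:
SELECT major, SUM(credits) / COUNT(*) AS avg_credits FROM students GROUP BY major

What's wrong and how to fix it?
Bug: Both operands are integers, so '/' performs integer division and truncates

Fix: Multiply by 1.0 (or CAST to REAL) to force floating-point division

Corrected query:
SELECT major, SUM(credits) * 1.0 / COUNT(*) AS avg_credits FROM students GROUP BY major

Result:
major   | avg_credits
--------+------------
Biology | 93.333333  
Math    | 76         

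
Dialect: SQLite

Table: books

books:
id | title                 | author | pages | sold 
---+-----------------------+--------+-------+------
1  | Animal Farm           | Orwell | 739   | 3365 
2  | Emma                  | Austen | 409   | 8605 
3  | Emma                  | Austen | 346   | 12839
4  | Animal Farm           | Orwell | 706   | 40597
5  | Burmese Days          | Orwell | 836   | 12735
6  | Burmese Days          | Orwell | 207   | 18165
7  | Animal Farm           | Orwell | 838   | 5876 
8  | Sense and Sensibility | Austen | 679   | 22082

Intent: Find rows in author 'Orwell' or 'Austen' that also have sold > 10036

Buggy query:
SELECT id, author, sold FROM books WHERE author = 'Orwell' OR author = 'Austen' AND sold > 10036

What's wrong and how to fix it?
Bug: AND binds tighter than OR, so this parses as author = 'Orwell' OR (author = 'Austen' AND sold > 10036)

Fix: Group the OR with parentheses (or use IN), then AND the threshold

Corrected query:
SELECT id, author, sold FROM books WHERE (author = 'Orwell' OR author = 'Austen') AND sold > 10036

Result:
id | author | sold 
---+--------+------
3  | Austen | 12839
4  | Orwell | 40597
5  | Orwell | 12735
6  | Orwell | 18165
8  | Austen | 22082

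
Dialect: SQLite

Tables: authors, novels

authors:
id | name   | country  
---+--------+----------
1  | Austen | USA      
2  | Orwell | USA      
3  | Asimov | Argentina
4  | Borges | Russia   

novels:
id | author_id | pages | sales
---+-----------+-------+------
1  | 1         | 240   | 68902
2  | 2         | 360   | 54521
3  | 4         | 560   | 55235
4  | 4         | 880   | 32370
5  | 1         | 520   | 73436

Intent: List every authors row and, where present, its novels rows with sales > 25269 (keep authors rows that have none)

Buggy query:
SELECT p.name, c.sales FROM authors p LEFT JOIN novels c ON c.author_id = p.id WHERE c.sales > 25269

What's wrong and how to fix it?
Bug: A WHERE condition on the right-hand table after LEFT JOIN drops unmatched parents

Fix: Move the right-table condition into the ON clause so unmatched parents are kept

Corrected query:
SELECT p.name, c.sales FROM authors p LEFT JOIN novels c ON c.author_id = p.id AND c.sales > 25269

Result:
name   | sales
-------+------
Austen | 68902
Austen | 73436
Orwell | 54521
Asimov | NULL 
Borges | 32370
Borges | 55235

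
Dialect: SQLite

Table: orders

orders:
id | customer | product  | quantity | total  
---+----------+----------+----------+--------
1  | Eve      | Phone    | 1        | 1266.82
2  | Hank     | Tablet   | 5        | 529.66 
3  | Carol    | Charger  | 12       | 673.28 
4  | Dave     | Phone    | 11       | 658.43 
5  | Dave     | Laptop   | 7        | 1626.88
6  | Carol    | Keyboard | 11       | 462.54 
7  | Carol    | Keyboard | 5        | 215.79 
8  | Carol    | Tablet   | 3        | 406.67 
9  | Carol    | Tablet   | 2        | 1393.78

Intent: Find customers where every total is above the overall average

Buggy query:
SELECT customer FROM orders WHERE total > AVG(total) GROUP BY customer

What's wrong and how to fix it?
Bug: AVG() is an aggregate; it can't sit directly in WHERE

Fix: Compute the overall average in a scalar subquery and compare each group's MIN against it in HAVING

Corrected query:
SELECT customer FROM orders GROUP BY customer HAVING MIN(total) > (SELECT AVG(total) FROM orders)

Result:
customer
--------
Eve     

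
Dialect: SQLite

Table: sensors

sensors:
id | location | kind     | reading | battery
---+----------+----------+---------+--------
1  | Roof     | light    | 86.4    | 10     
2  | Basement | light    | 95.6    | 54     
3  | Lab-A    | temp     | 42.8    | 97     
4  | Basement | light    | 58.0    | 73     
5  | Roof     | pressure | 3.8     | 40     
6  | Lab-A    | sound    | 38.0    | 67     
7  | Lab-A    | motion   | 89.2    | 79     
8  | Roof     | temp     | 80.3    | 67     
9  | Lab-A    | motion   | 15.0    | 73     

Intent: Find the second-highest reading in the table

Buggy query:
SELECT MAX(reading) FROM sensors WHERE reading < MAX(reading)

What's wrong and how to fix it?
Bug: MAX(reading) on the right of the comparison is an aggregate-in-WHERE error

Fix: Compute the overall MAX in a subquery, then take MAX of rows below it

Corrected query:
SELECT MAX(reading) FROM sensors WHERE reading < (SELECT MAX(reading) FROM sensors)

Result:
MAX(reading)
------------
89.2        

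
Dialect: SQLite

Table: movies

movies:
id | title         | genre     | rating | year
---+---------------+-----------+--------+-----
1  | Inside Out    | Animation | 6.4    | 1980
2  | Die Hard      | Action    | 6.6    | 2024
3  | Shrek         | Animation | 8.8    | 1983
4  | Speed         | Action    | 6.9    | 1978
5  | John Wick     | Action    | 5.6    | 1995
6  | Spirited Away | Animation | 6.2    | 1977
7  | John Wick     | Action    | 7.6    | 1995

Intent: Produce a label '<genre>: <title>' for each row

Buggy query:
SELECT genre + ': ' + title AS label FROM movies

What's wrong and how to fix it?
Bug: SQLite uses || for string concatenation; + coerces text to numbers (yielding 0)

Fix: Use the || operator for string concatenation

Corrected query:
SELECT genre || ': ' || title AS label FROM movies

Result:
label                   
------------------------
Animation: Inside Out   
Action: Die Hard        
Animation: Shrek        
Action: Speed           
Action: John Wick       
Animation: Spirited Away
Action: John Wick       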